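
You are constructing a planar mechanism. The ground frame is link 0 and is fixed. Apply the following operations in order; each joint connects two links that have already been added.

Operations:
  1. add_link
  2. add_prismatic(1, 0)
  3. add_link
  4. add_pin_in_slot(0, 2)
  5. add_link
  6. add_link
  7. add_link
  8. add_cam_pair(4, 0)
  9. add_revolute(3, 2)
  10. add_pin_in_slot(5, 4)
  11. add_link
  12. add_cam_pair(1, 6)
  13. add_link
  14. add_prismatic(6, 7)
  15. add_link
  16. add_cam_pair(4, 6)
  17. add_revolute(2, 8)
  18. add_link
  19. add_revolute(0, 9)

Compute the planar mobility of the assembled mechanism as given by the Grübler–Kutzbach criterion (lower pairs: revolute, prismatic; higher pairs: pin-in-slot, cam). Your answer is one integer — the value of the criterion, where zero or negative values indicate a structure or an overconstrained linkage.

link 0 = ground. State L|J1|J2 = 1|0|0
+link1  2|0|0
P(1,0) f=1→J1  2|1|0
+link2  3|1|0
PS(0,2) f=2→J2  3|1|1
+link3  4|1|1
+link4  5|1|1
+link5  6|1|1
C(4,0) f=2→J2  6|1|2
R(3,2) f=1→J1  6|2|2
PS(5,4) f=2→J2  6|2|3
+link6  7|2|3
C(1,6) f=2→J2  7|2|4
+link7  8|2|4
P(6,7) f=1→J1  8|3|4
+link8  9|3|4
C(4,6) f=2→J2  9|3|5
R(2,8) f=1→J1  9|4|5
+link9  10|4|5
R(0,9) f=1→J1  10|5|5
M = 3(10−1)−2·5−5 = 27−10−5 = 12

M = 12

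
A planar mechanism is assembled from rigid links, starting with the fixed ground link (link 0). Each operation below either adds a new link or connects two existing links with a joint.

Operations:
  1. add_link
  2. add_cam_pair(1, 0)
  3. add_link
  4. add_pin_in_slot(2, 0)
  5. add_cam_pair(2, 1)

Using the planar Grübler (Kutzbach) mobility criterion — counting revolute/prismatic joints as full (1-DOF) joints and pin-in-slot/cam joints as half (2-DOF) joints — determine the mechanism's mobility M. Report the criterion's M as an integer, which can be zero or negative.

ground; <1,0,0>
#1 <2,0,0>
C:1↔0 J2 <2,0,1>
#2 <3,0,1>
PS:2↔0 J2 <3,0,2>
C:2↔1 J2 <3,0,3>
3×2 − 2×0 − 1×3 = 3

M = 3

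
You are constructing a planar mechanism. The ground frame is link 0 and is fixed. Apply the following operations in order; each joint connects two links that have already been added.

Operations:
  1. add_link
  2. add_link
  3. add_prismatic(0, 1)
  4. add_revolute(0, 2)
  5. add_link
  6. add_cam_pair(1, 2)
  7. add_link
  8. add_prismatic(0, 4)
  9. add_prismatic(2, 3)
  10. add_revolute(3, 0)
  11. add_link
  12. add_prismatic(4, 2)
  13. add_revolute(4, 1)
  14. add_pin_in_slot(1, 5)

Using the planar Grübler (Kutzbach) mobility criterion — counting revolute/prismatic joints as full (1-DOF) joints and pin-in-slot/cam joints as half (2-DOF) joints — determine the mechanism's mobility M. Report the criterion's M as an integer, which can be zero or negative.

M = -1

(L,J1,J2)=(1,0,0); link0 fixed
link1: (2,0,0)
link2: (3,0,0)
P 0-1 [J1]: (3,1,0)
R 0-2 [J1]: (3,2,0)
link3: (4,2,0)
C 1-2 [J2]: (4,2,1)
link4: (5,2,1)
P 0-4 [J1]: (5,3,1)
P 2-3 [J1]: (5,4,1)
R 3-0 [J1]: (5,5,1)
link5: (6,5,1)
P 4-2 [J1]: (6,6,1)
R 4-1 [J1]: (6,7,1)
PS 1-5 [J2]: (6,7,2)
Grübler: 3·5 − 2·7 − 2 = -1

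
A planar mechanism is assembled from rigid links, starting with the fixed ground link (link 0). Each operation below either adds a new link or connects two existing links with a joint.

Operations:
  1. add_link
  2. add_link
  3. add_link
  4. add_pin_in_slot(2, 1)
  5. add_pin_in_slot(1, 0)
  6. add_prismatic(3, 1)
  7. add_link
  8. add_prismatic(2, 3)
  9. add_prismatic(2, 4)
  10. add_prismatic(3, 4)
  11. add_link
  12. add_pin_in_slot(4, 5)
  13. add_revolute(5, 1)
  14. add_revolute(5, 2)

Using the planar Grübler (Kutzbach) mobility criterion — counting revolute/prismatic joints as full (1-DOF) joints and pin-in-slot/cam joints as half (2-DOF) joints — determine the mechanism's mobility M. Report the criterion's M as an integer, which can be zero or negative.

M = 0

L=1 J1=0 J2=0
add link → L=2 J1=0 J2=0
add link → L=3 J1=0 J2=0
add link → L=4 J1=0 J2=0
PS@2,1 dof=2 J2 → L=4 J1=0 J2=1
PS@1,0 dof=2 J2 → L=4 J1=0 J2=2
P@3,1 dof=1 J1 → L=4 J1=1 J2=2
add link → L=5 J1=1 J2=2
P@2,3 dof=1 J1 → L=5 J1=2 J2=2
P@2,4 dof=1 J1 → L=5 J1=3 J2=2
P@3,4 dof=1 J1 → L=5 J1=4 J2=2
add link → L=6 J1=4 J2=2
PS@4,5 dof=2 J2 → L=6 J1=4 J2=3
R@5,1 dof=1 J1 → L=6 J1=5 J2=3
R@5,2 dof=1 J1 → L=6 J1=6 J2=3
M=3(L−1)−2J1−J2=3·5−2·6−3=0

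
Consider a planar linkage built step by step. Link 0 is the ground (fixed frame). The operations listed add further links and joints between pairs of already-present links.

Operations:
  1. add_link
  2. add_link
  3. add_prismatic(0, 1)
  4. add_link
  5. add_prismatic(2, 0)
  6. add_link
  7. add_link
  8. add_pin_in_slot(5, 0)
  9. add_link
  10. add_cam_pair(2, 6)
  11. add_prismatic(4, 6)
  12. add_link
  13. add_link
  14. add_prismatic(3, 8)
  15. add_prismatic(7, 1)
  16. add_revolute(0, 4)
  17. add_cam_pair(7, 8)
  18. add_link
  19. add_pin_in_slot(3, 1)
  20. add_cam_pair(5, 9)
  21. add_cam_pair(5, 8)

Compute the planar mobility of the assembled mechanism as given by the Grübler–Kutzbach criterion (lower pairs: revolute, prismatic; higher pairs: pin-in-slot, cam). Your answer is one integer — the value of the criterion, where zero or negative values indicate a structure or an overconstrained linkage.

M = 9

link 0 = ground. State L|J1|J2 = 1|0|0
+link1  2|0|0
+link2  3|0|0
P(0,1) f=1→J1  3|1|0
+link3  4|1|0
P(2,0) f=1→J1  4|2|0
+link4  5|2|0
+link5  6|2|0
PS(5,0) f=2→J2  6|2|1
+link6  7|2|1
C(2,6) f=2→J2  7|2|2
P(4,6) f=1→J1  7|3|2
+link7  8|3|2
+link8  9|3|2
P(3,8) f=1→J1  9|4|2
P(7,1) f=1→J1  9|5|2
R(0,4) f=1→J1  9|6|2
C(7,8) f=2→J2  9|6|3
+link9  10|6|3
PS(3,1) f=2→J2  10|6|4
C(5,9) f=2→J2  10|6|5
C(5,8) f=2→J2  10|6|6
M = 3(10−1)−2·6−6 = 27−12−6 = 9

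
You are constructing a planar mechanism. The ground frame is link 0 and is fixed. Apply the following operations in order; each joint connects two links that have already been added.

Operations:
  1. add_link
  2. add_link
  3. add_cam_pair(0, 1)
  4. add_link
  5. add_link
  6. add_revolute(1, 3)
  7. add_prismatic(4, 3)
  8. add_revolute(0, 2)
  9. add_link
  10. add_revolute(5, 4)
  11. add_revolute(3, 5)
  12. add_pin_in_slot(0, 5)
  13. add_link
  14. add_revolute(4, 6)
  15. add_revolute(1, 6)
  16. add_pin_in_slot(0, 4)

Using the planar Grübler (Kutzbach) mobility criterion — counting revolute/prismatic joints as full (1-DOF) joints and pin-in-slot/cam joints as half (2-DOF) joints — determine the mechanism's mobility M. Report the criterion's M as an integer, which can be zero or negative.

M = 1

link 0 = ground. State L|J1|J2 = 1|0|0
+link1  2|0|0
+link2  3|0|0
C(0,1) f=2→J2  3|0|1
+link3  4|0|1
+link4  5|0|1
R(1,3) f=1→J1  5|1|1
P(4,3) f=1→J1  5|2|1
R(0,2) f=1→J1  5|3|1
+link5  6|3|1
R(5,4) f=1→J1  6|4|1
R(3,5) f=1→J1  6|5|1
PS(0,5) f=2→J2  6|5|2
+link6  7|5|2
R(4,6) f=1→J1  7|6|2
R(1,6) f=1→J1  7|7|2
PS(0,4) f=2→J2  7|7|3
M = 3(7−1)−2·7−3 = 18−14−3 = 1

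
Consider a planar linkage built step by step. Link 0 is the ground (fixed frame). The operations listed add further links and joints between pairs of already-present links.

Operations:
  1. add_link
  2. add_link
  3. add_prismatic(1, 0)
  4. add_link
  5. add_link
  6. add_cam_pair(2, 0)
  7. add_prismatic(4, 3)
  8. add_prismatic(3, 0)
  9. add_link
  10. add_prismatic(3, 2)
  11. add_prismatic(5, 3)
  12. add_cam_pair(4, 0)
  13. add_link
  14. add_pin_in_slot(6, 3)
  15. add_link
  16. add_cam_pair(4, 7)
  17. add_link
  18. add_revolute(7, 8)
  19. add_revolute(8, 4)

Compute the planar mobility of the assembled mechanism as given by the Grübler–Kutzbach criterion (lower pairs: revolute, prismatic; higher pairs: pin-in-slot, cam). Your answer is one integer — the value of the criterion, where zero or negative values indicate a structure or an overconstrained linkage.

ground; <1,0,0>
#1 <2,0,0>
#2 <3,0,0>
P:1↔0 J1 <3,1,0>
#3 <4,1,0>
#4 <5,1,0>
C:2↔0 J2 <5,1,1>
P:4↔3 J1 <5,2,1>
P:3↔0 J1 <5,3,1>
#5 <6,3,1>
P:3↔2 J1 <6,4,1>
P:5↔3 J1 <6,5,1>
C:4↔0 J2 <6,5,2>
#6 <7,5,2>
PS:6↔3 J2 <7,5,3>
#7 <8,5,3>
C:4↔7 J2 <8,5,4>
#8 <9,5,4>
R:7↔8 J1 <9,6,4>
R:8↔4 J1 <9,7,4>
3×8 − 2×7 − 1×4 = 6

M = 6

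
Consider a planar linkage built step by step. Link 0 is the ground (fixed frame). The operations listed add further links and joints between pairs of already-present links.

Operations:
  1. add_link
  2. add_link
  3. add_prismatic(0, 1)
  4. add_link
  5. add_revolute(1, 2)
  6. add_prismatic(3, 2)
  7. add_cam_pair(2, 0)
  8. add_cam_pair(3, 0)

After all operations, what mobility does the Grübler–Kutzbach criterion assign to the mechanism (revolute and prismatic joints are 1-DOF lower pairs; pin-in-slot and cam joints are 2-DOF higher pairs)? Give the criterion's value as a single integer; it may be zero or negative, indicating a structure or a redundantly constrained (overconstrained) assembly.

ground; <1,0,0>
#1 <2,0,0>
#2 <3,0,0>
P:0↔1 J1 <3,1,0>
#3 <4,1,0>
R:1↔2 J1 <4,2,0>
P:3↔2 J1 <4,3,0>
C:2↔0 J2 <4,3,1>
C:3↔0 J2 <4,3,2>
3×3 − 2×3 − 1×2 = 1

M = 1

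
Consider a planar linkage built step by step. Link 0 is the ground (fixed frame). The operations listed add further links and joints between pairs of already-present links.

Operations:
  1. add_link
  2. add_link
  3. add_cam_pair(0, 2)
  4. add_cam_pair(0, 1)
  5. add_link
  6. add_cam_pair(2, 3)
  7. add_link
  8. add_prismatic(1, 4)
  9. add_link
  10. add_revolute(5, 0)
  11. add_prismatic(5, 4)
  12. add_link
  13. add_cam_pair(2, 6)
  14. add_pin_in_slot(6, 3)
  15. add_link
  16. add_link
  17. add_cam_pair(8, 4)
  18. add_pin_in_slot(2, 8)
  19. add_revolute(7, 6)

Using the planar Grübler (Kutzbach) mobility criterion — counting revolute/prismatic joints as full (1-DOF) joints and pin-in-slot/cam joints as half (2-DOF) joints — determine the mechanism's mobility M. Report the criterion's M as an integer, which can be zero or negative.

M = 9

[1;0;0] (link 0 is ground)
L+ [2;0;0]
L+ [3;0;0]
C(0,2)∈J2 [3;0;1]
C(0,1)∈J2 [3;0;2]
L+ [4;0;2]
C(2,3)∈J2 [4;0;3]
L+ [5;0;3]
P(1,4)∈J1 [5;1;3]
L+ [6;1;3]
R(5,0)∈J1 [6;2;3]
P(5,4)∈J1 [6;3;3]
L+ [7;3;3]
C(2,6)∈J2 [7;3;4]
PS(6,3)∈J2 [7;3;5]
L+ [8;3;5]
L+ [9;3;5]
C(8,4)∈J2 [9;3;6]
PS(2,8)∈J2 [9;3;7]
R(7,6)∈J1 [9;4;7]
mobility = 24 − 8 − 7 = 9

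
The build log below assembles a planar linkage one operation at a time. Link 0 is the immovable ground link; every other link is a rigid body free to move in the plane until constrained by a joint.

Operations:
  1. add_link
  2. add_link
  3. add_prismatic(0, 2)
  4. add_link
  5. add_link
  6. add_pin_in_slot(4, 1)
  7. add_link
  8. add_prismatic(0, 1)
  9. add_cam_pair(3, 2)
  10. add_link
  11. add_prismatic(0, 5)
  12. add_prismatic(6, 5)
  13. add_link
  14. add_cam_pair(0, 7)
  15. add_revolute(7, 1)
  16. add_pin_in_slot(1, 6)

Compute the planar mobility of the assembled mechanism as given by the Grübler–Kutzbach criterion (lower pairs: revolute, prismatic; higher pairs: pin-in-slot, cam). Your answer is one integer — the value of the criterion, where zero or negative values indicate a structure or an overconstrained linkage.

L=1 J1=0 J2=0
add link → L=2 J1=0 J2=0
add link → L=3 J1=0 J2=0
P@0,2 dof=1 J1 → L=3 J1=1 J2=0
add link → L=4 J1=1 J2=0
add link → L=5 J1=1 J2=0
PS@4,1 dof=2 J2 → L=5 J1=1 J2=1
add link → L=6 J1=1 J2=1
P@0,1 dof=1 J1 → L=6 J1=2 J2=1
C@3,2 dof=2 J2 → L=6 J1=2 J2=2
add link → L=7 J1=2 J2=2
P@0,5 dof=1 J1 → L=7 J1=3 J2=2
P@6,5 dof=1 J1 → L=7 J1=4 J2=2
add link → L=8 J1=4 J2=2
C@0,7 dof=2 J2 → L=8 J1=4 J2=3
R@7,1 dof=1 J1 → L=8 J1=5 J2=3
PS@1,6 dof=2 J2 → L=8 J1=5 J2=4
M=3(L−1)−2J1−J2=3·7−2·5−4=7

M = 7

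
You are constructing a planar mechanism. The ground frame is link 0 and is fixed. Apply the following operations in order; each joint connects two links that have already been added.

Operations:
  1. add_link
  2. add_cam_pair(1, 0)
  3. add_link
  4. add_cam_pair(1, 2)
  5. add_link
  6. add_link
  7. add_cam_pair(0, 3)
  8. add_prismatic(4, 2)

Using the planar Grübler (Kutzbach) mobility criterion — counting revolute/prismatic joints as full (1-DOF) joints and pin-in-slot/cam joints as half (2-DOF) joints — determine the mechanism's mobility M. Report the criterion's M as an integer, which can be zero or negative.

M = 7

ground; <1,0,0>
#1 <2,0,0>
C:1↔0 J2 <2,0,1>
#2 <3,0,1>
C:1↔2 J2 <3,0,2>
#3 <4,0,2>
#4 <5,0,2>
C:0↔3 J2 <5,0,3>
P:4↔2 J1 <5,1,3>
3×4 − 2×1 − 1×3 = 7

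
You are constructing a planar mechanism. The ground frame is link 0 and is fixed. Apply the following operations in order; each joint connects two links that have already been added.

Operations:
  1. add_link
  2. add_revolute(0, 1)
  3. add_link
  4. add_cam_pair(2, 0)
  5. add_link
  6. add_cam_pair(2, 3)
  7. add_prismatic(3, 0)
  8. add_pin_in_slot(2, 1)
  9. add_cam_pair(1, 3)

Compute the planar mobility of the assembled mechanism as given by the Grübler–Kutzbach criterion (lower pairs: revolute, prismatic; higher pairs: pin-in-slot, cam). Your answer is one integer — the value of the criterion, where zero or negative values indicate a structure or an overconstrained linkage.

M = 1

link 0 = ground. State L|J1|J2 = 1|0|0
+link1  2|0|0
R(0,1) f=1→J1  2|1|0
+link2  3|1|0
C(2,0) f=2→J2  3|1|1
+link3  4|1|1
C(2,3) f=2→J2  4|1|2
P(3,0) f=1→J1  4|2|2
PS(2,1) f=2→J2  4|2|3
C(1,3) f=2→J2  4|2|4
M = 3(4−1)−2·2−4 = 9−4−4 = 1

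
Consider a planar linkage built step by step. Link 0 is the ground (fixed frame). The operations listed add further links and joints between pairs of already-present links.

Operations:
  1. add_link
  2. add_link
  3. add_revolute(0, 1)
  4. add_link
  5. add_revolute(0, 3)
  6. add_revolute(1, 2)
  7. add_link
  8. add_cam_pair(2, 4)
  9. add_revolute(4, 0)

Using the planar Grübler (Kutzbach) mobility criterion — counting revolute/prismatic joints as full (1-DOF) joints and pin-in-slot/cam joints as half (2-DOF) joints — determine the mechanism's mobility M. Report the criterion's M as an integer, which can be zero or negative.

link 0 = ground. State L|J1|J2 = 1|0|0
+link1  2|0|0
+link2  3|0|0
R(0,1) f=1→J1  3|1|0
+link3  4|1|0
R(0,3) f=1→J1  4|2|0
R(1,2) f=1→J1  4|3|0
+link4  5|3|0
C(2,4) f=2→J2  5|3|1
R(4,0) f=1→J1  5|4|1
M = 3(5−1)−2·4−1 = 12−8−1 = 3

M = 3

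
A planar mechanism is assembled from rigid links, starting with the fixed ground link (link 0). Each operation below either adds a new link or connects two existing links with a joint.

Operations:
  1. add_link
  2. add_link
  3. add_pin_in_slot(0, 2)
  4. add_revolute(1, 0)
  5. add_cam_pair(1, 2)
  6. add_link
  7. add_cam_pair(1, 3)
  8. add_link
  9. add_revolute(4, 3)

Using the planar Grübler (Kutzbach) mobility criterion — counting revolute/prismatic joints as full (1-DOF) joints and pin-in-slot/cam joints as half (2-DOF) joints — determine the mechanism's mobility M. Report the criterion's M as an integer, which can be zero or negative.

M = 5

L=1 J1=0 J2=0
add link → L=2 J1=0 J2=0
add link → L=3 J1=0 J2=0
PS@0,2 dof=2 J2 → L=3 J1=0 J2=1
R@1,0 dof=1 J1 → L=3 J1=1 J2=1
C@1,2 dof=2 J2 → L=3 J1=1 J2=2
add link → L=4 J1=1 J2=2
C@1,3 dof=2 J2 → L=4 J1=1 J2=3
add link → L=5 J1=1 J2=3
R@4,3 dof=1 J1 → L=5 J1=2 J2=3
M=3(L−1)−2J1−J2=3·4−2·2−3=5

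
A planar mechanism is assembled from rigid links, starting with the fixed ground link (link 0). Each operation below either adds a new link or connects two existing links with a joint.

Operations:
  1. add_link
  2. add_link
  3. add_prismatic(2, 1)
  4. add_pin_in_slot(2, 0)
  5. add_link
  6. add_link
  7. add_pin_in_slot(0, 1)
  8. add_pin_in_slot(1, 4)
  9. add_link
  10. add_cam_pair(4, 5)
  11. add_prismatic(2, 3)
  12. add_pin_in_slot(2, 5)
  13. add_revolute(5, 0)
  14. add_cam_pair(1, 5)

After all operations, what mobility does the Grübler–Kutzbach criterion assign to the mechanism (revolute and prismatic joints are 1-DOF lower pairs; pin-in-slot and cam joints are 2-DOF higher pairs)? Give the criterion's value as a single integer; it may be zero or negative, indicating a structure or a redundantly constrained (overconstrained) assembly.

M = 3

link 0 = ground. State L|J1|J2 = 1|0|0
+link1  2|0|0
+link2  3|0|0
P(2,1) f=1→J1  3|1|0
PS(2,0) f=2→J2  3|1|1
+link3  4|1|1
+link4  5|1|1
PS(0,1) f=2→J2  5|1|2
PS(1,4) f=2→J2  5|1|3
+link5  6|1|3
C(4,5) f=2→J2  6|1|4
P(2,3) f=1→J1  6|2|4
PS(2,5) f=2→J2  6|2|5
R(5,0) f=1→J1  6|3|5
C(1,5) f=2→J2  6|3|6
M = 3(6−1)−2·3−6 = 15−6−6 = 3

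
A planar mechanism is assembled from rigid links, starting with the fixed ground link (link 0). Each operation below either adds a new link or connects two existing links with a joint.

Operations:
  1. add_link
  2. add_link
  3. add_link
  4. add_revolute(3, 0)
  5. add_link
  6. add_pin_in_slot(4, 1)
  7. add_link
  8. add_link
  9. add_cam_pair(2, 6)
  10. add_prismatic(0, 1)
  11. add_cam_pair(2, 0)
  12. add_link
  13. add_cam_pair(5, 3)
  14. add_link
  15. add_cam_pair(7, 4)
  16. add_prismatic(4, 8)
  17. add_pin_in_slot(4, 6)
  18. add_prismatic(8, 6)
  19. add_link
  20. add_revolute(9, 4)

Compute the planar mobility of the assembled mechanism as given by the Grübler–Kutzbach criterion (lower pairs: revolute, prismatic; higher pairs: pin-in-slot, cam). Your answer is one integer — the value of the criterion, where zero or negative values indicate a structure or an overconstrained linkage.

M = 11

[1;0;0] (link 0 is ground)
L+ [2;0;0]
L+ [3;0;0]
L+ [4;0;0]
R(3,0)∈J1 [4;1;0]
L+ [5;1;0]
PS(4,1)∈J2 [5;1;1]
L+ [6;1;1]
L+ [7;1;1]
C(2,6)∈J2 [7;1;2]
P(0,1)∈J1 [7;2;2]
C(2,0)∈J2 [7;2;3]
L+ [8;2;3]
C(5,3)∈J2 [8;2;4]
L+ [9;2;4]
C(7,4)∈J2 [9;2;5]
P(4,8)∈J1 [9;3;5]
PS(4,6)∈J2 [9;3;6]
P(8,6)∈J1 [9;4;6]
L+ [10;4;6]
R(9,4)∈J1 [10;5;6]
mobility = 27 − 10 − 6 = 11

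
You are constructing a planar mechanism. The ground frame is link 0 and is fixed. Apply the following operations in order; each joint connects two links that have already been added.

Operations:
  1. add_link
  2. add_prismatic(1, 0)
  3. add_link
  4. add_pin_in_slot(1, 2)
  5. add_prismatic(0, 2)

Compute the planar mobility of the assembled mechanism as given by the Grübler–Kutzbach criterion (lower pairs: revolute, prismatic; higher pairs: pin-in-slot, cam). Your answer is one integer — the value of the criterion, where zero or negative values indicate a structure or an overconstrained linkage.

M = 1

ground; <1,0,0>
#1 <2,0,0>
P:1↔0 J1 <2,1,0>
#2 <3,1,0>
PS:1↔2 J2 <3,1,1>
P:0↔2 J1 <3,2,1>
3×2 − 2×2 − 1×1 = 1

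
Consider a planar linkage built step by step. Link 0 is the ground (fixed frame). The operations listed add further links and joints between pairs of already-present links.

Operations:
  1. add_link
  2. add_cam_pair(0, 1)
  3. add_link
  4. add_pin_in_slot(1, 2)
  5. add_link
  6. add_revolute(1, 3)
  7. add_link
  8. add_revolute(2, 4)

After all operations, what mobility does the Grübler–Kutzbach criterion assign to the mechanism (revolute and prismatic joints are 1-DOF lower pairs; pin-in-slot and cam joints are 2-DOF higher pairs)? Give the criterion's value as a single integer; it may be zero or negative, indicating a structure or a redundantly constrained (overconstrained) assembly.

L=1 J1=0 J2=0
add link → L=2 J1=0 J2=0
C@0,1 dof=2 J2 → L=2 J1=0 J2=1
add link → L=3 J1=0 J2=1
PS@1,2 dof=2 J2 → L=3 J1=0 J2=2
add link → L=4 J1=0 J2=2
R@1,3 dof=1 J1 → L=4 J1=1 J2=2
add link → L=5 J1=1 J2=2
R@2,4 dof=1 J1 → L=5 J1=2 J2=2
M=3(L−1)−2J1−J2=3·4−2·2−2=6

M = 6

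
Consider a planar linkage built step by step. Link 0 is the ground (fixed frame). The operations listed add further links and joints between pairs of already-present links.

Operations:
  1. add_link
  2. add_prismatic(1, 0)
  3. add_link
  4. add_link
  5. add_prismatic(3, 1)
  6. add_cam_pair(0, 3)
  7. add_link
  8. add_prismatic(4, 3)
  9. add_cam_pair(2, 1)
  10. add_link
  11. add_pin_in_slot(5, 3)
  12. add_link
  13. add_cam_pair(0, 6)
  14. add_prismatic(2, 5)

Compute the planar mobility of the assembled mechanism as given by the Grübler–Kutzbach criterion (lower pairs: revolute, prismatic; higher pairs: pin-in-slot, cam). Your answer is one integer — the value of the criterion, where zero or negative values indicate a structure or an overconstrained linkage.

M = 6

[1;0;0] (link 0 is ground)
L+ [2;0;0]
P(1,0)∈J1 [2;1;0]
L+ [3;1;0]
L+ [4;1;0]
P(3,1)∈J1 [4;2;0]
C(0,3)∈J2 [4;2;1]
L+ [5;2;1]
P(4,3)∈J1 [5;3;1]
C(2,1)∈J2 [5;3;2]
L+ [6;3;2]
PS(5,3)∈J2 [6;3;3]
L+ [7;3;3]
C(0,6)∈J2 [7;3;4]
P(2,5)∈J1 [7;4;4]
mobility = 18 − 8 − 4 = 6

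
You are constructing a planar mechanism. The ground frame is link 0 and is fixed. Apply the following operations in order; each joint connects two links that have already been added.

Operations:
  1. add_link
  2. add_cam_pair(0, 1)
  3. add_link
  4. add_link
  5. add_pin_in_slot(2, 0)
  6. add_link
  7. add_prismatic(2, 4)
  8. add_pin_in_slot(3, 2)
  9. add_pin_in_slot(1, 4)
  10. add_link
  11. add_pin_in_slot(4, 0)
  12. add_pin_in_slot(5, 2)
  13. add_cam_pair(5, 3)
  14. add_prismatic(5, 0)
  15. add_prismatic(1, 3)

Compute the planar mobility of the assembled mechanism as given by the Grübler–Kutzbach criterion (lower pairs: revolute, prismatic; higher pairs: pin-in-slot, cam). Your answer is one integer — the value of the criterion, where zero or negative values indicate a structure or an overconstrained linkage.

M = 2

[1;0;0] (link 0 is ground)
L+ [2;0;0]
C(0,1)∈J2 [2;0;1]
L+ [3;0;1]
L+ [4;0;1]
PS(2,0)∈J2 [4;0;2]
L+ [5;0;2]
P(2,4)∈J1 [5;1;2]
PS(3,2)∈J2 [5;1;3]
PS(1,4)∈J2 [5;1;4]
L+ [6;1;4]
PS(4,0)∈J2 [6;1;5]
PS(5,2)∈J2 [6;1;6]
C(5,3)∈J2 [6;1;7]
P(5,0)∈J1 [6;2;7]
P(1,3)∈J1 [6;3;7]
mobility = 15 − 6 − 7 = 2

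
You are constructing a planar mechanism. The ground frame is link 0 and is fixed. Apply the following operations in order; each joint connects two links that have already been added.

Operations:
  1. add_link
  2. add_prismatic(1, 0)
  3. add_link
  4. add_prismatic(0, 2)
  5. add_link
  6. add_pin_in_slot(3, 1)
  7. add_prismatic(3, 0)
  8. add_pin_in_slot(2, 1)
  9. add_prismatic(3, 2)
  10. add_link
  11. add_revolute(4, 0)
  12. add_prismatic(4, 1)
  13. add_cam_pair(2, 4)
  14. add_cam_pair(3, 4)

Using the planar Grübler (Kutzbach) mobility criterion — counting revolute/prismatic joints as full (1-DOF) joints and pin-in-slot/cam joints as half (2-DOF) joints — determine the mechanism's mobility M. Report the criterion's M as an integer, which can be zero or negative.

M = -4

ground; <1,0,0>
#1 <2,0,0>
P:1↔0 J1 <2,1,0>
#2 <3,1,0>
P:0↔2 J1 <3,2,0>
#3 <4,2,0>
PS:3↔1 J2 <4,2,1>
P:3↔0 J1 <4,3,1>
PS:2↔1 J2 <4,3,2>
P:3↔2 J1 <4,4,2>
#4 <5,4,2>
R:4↔0 J1 <5,5,2>
P:4↔1 J1 <5,6,2>
C:2↔4 J2 <5,6,3>
C:3↔4 J2 <5,6,4>
3×4 − 2×6 − 1×4 = -4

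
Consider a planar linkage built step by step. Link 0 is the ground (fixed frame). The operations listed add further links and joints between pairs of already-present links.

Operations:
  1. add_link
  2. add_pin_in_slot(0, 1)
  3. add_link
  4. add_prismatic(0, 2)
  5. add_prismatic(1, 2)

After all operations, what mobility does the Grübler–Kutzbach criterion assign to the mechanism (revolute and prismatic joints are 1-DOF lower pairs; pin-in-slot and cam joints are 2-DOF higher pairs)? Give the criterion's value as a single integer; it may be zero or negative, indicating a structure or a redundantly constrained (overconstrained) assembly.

M = 1

(L,J1,J2)=(1,0,0); link0 fixed
link1: (2,0,0)
PS 0-1 [J2]: (2,0,1)
link2: (3,0,1)
P 0-2 [J1]: (3,1,1)
P 1-2 [J1]: (3,2,1)
Grübler: 3·2 − 2·2 − 1 = 1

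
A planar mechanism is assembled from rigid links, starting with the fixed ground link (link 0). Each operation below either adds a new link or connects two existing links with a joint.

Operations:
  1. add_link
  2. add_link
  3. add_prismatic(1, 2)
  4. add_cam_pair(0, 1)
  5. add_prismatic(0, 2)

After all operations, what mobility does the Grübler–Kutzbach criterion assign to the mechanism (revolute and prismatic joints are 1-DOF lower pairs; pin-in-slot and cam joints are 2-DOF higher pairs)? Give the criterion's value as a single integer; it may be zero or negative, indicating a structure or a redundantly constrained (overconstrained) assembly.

M = 1

[1;0;0] (link 0 is ground)
L+ [2;0;0]
L+ [3;0;0]
P(1,2)∈J1 [3;1;0]
C(0,1)∈J2 [3;1;1]
P(0,2)∈J1 [3;2;1]
mobility = 6 − 4 − 1 = 1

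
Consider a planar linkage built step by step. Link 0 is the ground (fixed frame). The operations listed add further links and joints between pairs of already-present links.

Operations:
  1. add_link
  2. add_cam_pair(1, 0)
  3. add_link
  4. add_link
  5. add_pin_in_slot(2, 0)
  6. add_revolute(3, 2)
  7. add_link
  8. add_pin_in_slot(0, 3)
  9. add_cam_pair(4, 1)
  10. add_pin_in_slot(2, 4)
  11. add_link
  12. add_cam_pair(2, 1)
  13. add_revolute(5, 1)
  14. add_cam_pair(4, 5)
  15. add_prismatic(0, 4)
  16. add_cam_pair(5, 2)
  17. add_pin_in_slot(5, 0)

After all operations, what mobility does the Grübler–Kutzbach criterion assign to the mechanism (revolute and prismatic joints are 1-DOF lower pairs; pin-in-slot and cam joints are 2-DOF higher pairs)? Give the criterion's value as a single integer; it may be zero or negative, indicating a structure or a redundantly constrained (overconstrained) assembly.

M = 0

L=1 J1=0 J2=0
add link → L=2 J1=0 J2=0
C@1,0 dof=2 J2 → L=2 J1=0 J2=1
add link → L=3 J1=0 J2=1
add link → L=4 J1=0 J2=1
PS@2,0 dof=2 J2 → L=4 J1=0 J2=2
R@3,2 dof=1 J1 → L=4 J1=1 J2=2
add link → L=5 J1=1 J2=2
PS@0,3 dof=2 J2 → L=5 J1=1 J2=3
C@4,1 dof=2 J2 → L=5 J1=1 J2=4
PS@2,4 dof=2 J2 → L=5 J1=1 J2=5
add link → L=6 J1=1 J2=5
C@2,1 dof=2 J2 → L=6 J1=1 J2=6
R@5,1 dof=1 J1 → L=6 J1=2 J2=6
C@4,5 dof=2 J2 → L=6 J1=2 J2=7
P@0,4 dof=1 J1 → L=6 J1=3 J2=7
C@5,2 dof=2 J2 → L=6 J1=3 J2=8
PS@5,0 dof=2 J2 → L=6 J1=3 J2=9
M=3(L−1)−2J1−J2=3·5−2·3−9=0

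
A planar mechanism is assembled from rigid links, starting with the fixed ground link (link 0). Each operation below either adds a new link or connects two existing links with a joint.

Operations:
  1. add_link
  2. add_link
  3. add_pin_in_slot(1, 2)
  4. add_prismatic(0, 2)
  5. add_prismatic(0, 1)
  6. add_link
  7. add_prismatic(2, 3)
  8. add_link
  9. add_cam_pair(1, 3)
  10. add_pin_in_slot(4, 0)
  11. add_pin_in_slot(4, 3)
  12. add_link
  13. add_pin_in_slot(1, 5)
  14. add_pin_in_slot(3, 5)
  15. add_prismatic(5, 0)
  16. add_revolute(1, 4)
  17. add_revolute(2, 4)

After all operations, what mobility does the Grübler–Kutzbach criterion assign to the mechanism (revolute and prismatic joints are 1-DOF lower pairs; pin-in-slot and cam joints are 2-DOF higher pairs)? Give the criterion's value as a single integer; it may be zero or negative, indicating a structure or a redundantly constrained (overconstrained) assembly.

M = -3

ground; <1,0,0>
#1 <2,0,0>
#2 <3,0,0>
PS:1↔2 J2 <3,0,1>
P:0↔2 J1 <3,1,1>
P:0↔1 J1 <3,2,1>
#3 <4,2,1>
P:2↔3 J1 <4,3,1>
#4 <5,3,1>
C:1↔3 J2 <5,3,2>
PS:4↔0 J2 <5,3,3>
PS:4↔3 J2 <5,3,4>
#5 <6,3,4>
PS:1↔5 J2 <6,3,5>
PS:3↔5 J2 <6,3,6>
P:5↔0 J1 <6,4,6>
R:1↔4 J1 <6,5,6>
R:2↔4 J1 <6,6,6>
3×5 − 2×6 − 1×6 = -3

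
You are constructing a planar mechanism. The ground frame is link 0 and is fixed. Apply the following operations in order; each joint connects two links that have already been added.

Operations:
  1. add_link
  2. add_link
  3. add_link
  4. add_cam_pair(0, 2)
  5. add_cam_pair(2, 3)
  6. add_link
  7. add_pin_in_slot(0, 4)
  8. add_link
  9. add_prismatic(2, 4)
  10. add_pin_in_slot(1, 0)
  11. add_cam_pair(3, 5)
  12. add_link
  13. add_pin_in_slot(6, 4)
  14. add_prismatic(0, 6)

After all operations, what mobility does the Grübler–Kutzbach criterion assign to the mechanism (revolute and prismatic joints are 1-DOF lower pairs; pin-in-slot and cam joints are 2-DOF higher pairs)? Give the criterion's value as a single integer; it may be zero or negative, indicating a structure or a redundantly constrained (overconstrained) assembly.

link 0 = ground. State L|J1|J2 = 1|0|0
+link1  2|0|0
+link2  3|0|0
+link3  4|0|0
C(0,2) f=2→J2  4|0|1
C(2,3) f=2→J2  4|0|2
+link4  5|0|2
PS(0,4) f=2→J2  5|0|3
+link5  6|0|3
P(2,4) f=1→J1  6|1|3
PS(1,0) f=2→J2  6|1|4
C(3,5) f=2→J2  6|1|5
+link6  7|1|5
PS(6,4) f=2→J2  7|1|6
P(0,6) f=1→J1  7|2|6
M = 3(7−1)−2·2−6 = 18−4−6 = 8

M = 8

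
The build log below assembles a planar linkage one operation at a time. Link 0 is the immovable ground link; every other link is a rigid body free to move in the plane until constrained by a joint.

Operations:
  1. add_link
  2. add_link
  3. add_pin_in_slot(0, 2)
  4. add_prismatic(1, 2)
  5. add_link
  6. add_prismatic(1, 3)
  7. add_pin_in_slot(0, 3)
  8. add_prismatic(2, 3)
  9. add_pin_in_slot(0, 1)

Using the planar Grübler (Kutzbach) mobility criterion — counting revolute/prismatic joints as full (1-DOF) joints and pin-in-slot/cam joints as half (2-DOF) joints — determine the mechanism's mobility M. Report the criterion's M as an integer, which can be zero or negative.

M = 0

ground; <1,0,0>
#1 <2,0,0>
#2 <3,0,0>
PS:0↔2 J2 <3,0,1>
P:1↔2 J1 <3,1,1>
#3 <4,1,1>
P:1↔3 J1 <4,2,1>
PS:0↔3 J2 <4,2,2>
P:2↔3 J1 <4,3,2>
PS:0↔1 J2 <4,3,3>
3×3 − 2×3 − 1×3 = 0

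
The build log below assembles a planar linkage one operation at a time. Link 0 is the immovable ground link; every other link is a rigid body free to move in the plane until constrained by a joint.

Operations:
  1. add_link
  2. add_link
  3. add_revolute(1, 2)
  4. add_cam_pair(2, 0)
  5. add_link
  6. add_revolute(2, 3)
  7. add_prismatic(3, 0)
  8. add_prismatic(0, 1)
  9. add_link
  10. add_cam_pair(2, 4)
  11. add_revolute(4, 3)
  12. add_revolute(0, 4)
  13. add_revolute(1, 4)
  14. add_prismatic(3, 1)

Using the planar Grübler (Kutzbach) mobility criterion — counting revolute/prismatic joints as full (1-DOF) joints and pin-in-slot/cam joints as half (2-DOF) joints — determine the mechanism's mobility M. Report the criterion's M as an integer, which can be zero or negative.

M = -6

link 0 = ground. State L|J1|J2 = 1|0|0
+link1  2|0|0
+link2  3|0|0
R(1,2) f=1→J1  3|1|0
C(2,0) f=2→J2  3|1|1
+link3  4|1|1
R(2,3) f=1→J1  4|2|1
P(3,0) f=1→J1  4|3|1
P(0,1) f=1→J1  4|4|1
+link4  5|4|1
C(2,4) f=2→J2  5|4|2
R(4,3) f=1→J1  5|5|2
R(0,4) f=1→J1  5|6|2
R(1,4) f=1→J1  5|7|2
P(3,1) f=1→J1  5|8|2
M = 3(5−1)−2·8−2 = 12−16−2 = -6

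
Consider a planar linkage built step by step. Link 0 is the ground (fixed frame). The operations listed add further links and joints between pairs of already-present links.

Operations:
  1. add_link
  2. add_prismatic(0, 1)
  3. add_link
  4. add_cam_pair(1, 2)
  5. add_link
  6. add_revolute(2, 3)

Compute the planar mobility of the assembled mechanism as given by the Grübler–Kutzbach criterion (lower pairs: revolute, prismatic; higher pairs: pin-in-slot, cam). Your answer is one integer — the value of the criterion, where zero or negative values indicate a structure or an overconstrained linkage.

ground; <1,0,0>
#1 <2,0,0>
P:0↔1 J1 <2,1,0>
#2 <3,1,0>
C:1↔2 J2 <3,1,1>
#3 <4,1,1>
R:2↔3 J1 <4,2,1>
3×3 − 2×2 − 1×1 = 4

M = 4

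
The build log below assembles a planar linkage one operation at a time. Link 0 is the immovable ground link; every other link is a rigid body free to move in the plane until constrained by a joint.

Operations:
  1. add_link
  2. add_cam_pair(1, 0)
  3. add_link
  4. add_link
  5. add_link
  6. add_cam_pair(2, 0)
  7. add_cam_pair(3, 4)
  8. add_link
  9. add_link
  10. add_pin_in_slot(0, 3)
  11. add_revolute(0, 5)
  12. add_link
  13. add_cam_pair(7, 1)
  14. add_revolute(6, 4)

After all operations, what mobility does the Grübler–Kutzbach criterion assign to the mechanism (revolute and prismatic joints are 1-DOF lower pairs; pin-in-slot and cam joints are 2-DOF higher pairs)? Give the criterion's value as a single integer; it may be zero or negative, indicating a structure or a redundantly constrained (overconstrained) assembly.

M = 12

link 0 = ground. State L|J1|J2 = 1|0|0
+link1  2|0|0
C(1,0) f=2→J2  2|0|1
+link2  3|0|1
+link3  4|0|1
+link4  5|0|1
C(2,0) f=2→J2  5|0|2
C(3,4) f=2→J2  5|0|3
+link5  6|0|3
+link6  7|0|3
PS(0,3) f=2→J2  7|0|4
R(0,5) f=1→J1  7|1|4
+link7  8|1|4
C(7,1) f=2→J2  8|1|5
R(6,4) f=1→J1  8|2|5
M = 3(8−1)−2·2−5 = 21−4−5 = 12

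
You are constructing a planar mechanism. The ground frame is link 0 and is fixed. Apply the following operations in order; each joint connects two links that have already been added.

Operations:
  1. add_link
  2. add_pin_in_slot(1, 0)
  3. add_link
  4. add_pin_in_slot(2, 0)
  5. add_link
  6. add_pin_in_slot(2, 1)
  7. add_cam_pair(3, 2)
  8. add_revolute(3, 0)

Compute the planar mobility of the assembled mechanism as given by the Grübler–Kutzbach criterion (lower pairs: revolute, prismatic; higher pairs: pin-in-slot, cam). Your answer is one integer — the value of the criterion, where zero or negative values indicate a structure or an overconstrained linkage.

(L,J1,J2)=(1,0,0); link0 fixed
link1: (2,0,0)
PS 1-0 [J2]: (2,0,1)
link2: (3,0,1)
PS 2-0 [J2]: (3,0,2)
link3: (4,0,2)
PS 2-1 [J2]: (4,0,3)
C 3-2 [J2]: (4,0,4)
R 3-0 [J1]: (4,1,4)
Grübler: 3·3 − 2·1 − 4 = 3

M = 3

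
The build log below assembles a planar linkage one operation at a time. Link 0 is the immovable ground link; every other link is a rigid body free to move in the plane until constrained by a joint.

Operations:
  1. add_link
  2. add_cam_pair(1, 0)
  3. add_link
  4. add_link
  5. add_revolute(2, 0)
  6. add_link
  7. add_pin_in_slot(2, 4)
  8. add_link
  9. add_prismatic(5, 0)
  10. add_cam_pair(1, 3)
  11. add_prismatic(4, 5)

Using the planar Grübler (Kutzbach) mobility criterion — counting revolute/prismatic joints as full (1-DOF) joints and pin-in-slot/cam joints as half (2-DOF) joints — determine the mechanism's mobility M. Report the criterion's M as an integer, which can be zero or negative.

M = 6

ground; <1,0,0>
#1 <2,0,0>
C:1↔0 J2 <2,0,1>
#2 <3,0,1>
#3 <4,0,1>
R:2↔0 J1 <4,1,1>
#4 <5,1,1>
PS:2↔4 J2 <5,1,2>
#5 <6,1,2>
P:5↔0 J1 <6,2,2>
C:1↔3 J2 <6,2,3>
P:4↔5 J1 <6,3,3>
3×5 − 2×3 − 1×3 = 6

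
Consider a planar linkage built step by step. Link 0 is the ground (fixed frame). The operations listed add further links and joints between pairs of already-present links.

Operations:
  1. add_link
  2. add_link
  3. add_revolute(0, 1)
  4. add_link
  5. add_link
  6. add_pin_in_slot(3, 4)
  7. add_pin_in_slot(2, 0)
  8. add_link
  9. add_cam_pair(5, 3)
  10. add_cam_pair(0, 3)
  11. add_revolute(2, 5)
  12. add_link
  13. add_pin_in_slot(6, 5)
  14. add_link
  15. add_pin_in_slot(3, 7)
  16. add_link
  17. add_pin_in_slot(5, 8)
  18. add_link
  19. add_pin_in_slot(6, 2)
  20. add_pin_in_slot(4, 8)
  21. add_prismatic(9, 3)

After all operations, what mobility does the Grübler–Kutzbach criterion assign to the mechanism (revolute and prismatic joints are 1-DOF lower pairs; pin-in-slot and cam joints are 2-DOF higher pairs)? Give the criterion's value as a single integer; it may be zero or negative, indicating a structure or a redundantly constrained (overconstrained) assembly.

(L,J1,J2)=(1,0,0); link0 fixed
link1: (2,0,0)
link2: (3,0,0)
R 0-1 [J1]: (3,1,0)
link3: (4,1,0)
link4: (5,1,0)
PS 3-4 [J2]: (5,1,1)
PS 2-0 [J2]: (5,1,2)
link5: (6,1,2)
C 5-3 [J2]: (6,1,3)
C 0-3 [J2]: (6,1,4)
R 2-5 [J1]: (6,2,4)
link6: (7,2,4)
PS 6-5 [J2]: (7,2,5)
link7: (8,2,5)
PS 3-7 [J2]: (8,2,6)
link8: (9,2,6)
PS 5-8 [J2]: (9,2,7)
link9: (10,2,7)
PS 6-2 [J2]: (10,2,8)
PS 4-8 [J2]: (10,2,9)
P 9-3 [J1]: (10,3,9)
Grübler: 3·9 − 2·3 − 9 = 12

M = 12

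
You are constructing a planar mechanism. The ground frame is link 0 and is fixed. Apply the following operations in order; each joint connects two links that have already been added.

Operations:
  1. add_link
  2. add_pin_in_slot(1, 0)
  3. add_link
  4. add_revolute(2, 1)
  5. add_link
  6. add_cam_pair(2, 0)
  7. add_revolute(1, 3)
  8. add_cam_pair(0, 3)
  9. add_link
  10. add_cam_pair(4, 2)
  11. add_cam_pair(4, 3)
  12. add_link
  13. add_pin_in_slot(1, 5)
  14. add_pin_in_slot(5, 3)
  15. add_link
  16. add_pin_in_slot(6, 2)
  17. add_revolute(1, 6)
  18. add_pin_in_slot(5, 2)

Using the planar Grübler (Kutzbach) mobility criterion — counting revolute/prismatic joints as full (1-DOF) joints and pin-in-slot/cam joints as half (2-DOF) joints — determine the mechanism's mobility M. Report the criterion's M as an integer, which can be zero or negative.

M = 3

(L,J1,J2)=(1,0,0); link0 fixed
link1: (2,0,0)
PS 1-0 [J2]: (2,0,1)
link2: (3,0,1)
R 2-1 [J1]: (3,1,1)
link3: (4,1,1)
C 2-0 [J2]: (4,1,2)
R 1-3 [J1]: (4,2,2)
C 0-3 [J2]: (4,2,3)
link4: (5,2,3)
C 4-2 [J2]: (5,2,4)
C 4-3 [J2]: (5,2,5)
link5: (6,2,5)
PS 1-5 [J2]: (6,2,6)
PS 5-3 [J2]: (6,2,7)
link6: (7,2,7)
PS 6-2 [J2]: (7,2,8)
R 1-6 [J1]: (7,3,8)
PS 5-2 [J2]: (7,3,9)
Grübler: 3·6 − 2·3 − 9 = 3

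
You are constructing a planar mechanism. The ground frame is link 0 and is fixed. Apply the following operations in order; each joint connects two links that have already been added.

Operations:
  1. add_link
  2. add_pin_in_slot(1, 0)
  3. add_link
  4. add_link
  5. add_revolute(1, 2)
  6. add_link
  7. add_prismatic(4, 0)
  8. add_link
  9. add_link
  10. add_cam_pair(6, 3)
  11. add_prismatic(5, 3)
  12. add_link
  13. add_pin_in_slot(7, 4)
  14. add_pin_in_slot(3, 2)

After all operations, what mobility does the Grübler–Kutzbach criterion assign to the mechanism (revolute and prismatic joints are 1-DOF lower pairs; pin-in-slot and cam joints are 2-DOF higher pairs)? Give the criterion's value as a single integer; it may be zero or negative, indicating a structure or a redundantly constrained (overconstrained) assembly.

L=1 J1=0 J2=0
add link → L=2 J1=0 J2=0
PS@1,0 dof=2 J2 → L=2 J1=0 J2=1
add link → L=3 J1=0 J2=1
add link → L=4 J1=0 J2=1
R@1,2 dof=1 J1 → L=4 J1=1 J2=1
add link → L=5 J1=1 J2=1
P@4,0 dof=1 J1 → L=5 J1=2 J2=1
add link → L=6 J1=2 J2=1
add link → L=7 J1=2 J2=1
C@6,3 dof=2 J2 → L=7 J1=2 J2=2
P@5,3 dof=1 J1 → L=7 J1=3 J2=2
add link → L=8 J1=3 J2=2
PS@7,4 dof=2 J2 → L=8 J1=3 J2=3
PS@3,2 dof=2 J2 → L=8 J1=3 J2=4
M=3(L−1)−2J1−J2=3·7−2·3−4=11

M = 11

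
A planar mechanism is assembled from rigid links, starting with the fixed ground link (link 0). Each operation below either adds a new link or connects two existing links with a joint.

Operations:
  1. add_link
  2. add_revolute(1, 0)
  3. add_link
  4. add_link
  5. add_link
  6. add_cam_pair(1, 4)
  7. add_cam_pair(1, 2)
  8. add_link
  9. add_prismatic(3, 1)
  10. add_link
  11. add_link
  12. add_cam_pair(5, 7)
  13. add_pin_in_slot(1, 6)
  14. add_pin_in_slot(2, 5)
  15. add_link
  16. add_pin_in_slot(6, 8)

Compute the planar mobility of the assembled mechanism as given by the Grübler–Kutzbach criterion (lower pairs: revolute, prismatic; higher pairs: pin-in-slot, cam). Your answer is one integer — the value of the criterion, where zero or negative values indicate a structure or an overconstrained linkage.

M = 14

ground; <1,0,0>
#1 <2,0,0>
R:1↔0 J1 <2,1,0>
#2 <3,1,0>
#3 <4,1,0>
#4 <5,1,0>
C:1↔4 J2 <5,1,1>
C:1↔2 J2 <5,1,2>
#5 <6,1,2>
P:3↔1 J1 <6,2,2>
#6 <7,2,2>
#7 <8,2,2>
C:5↔7 J2 <8,2,3>
PS:1↔6 J2 <8,2,4>
PS:2↔5 J2 <8,2,5>
#8 <9,2,5>
PS:6↔8 J2 <9,2,6>
3×8 − 2×2 − 1×6 = 14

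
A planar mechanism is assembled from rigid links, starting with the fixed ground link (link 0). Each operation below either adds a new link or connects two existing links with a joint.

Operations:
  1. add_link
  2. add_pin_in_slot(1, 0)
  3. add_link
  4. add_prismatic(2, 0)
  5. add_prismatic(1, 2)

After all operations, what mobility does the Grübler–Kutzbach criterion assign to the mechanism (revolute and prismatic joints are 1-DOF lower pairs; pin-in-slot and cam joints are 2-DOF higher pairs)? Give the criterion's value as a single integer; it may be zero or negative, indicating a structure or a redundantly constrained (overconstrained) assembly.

M = 1

L=1 J1=0 J2=0
add link → L=2 J1=0 J2=0
PS@1,0 dof=2 J2 → L=2 J1=0 J2=1
add link → L=3 J1=0 J2=1
P@2,0 dof=1 J1 → L=3 J1=1 J2=1
P@1,2 dof=1 J1 → L=3 J1=2 J2=1
M=3(L−1)−2J1−J2=3·2−2·2−1=1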